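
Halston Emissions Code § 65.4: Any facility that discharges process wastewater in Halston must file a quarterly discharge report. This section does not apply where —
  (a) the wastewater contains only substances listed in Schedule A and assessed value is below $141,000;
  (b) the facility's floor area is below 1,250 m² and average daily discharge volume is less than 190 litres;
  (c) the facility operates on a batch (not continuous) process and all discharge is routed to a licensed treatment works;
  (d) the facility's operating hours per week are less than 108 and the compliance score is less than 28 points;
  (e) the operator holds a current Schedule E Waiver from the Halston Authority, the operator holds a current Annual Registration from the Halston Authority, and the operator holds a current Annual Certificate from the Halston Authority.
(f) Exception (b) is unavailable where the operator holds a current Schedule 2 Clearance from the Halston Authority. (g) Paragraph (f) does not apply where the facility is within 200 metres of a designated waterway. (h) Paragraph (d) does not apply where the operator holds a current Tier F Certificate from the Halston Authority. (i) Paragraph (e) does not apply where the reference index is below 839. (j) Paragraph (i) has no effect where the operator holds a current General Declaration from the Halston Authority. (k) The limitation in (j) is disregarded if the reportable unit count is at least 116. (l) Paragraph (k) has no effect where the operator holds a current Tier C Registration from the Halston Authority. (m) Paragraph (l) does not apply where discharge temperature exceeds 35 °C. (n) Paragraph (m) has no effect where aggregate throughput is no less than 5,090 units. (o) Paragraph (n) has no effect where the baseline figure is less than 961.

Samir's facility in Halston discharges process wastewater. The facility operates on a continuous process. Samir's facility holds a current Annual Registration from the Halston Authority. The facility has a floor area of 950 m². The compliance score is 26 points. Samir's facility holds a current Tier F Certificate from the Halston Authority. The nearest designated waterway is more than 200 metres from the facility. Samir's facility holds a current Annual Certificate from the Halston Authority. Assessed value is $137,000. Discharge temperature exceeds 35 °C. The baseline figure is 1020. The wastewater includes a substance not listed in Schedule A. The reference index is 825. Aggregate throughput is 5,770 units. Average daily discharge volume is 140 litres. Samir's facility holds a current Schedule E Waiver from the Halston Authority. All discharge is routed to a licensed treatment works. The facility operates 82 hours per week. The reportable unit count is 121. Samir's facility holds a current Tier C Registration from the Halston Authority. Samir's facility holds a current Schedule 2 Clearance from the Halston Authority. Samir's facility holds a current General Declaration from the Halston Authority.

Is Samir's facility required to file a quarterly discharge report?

Exception (a) fails — the wastewater includes a non-Schedule-A substance.
Exception (b): the facility's floor area is 950 m², below the 1,250 m² limit; average daily discharge volume is 140 litres, less than the 190 litres limit — every condition holds. Turning to paragraphs (f)–(g): (f) operates against (b): a current Schedule 2 Clearance is held. (g), which would lift (f), is not engaged — the facility is more than 200 m from any designated waterway. (b) is therefore removed.
Exception (c) fails — the facility operates on a continuous process.
Exception (d)'s conditions are all satisfied: the facility's operating hours per week are 82, less than the 108 limit; the compliance score is 26 points, less than the 28 points limit. However, paragraph (h) must be considered: (h) is triggered — a current Tier F Certificate is held. (d) is therefore removed.
Exception (e)'s conditions are all satisfied: a current Schedule E Waiver is held; a current Annual Registration is held; a current Annual Certificate is held. As to paragraphs (i)–(o): (i) would limit (e) — the reference index is 825, below the 839 limit — but (j) sets (i) aside: (j) is triggered — a current General Declaration is held. (k) applies (the reportable unit count is 121, meeting the 116 threshold), but yields to (l): (l) operates — a current Tier C Registration is held. (m) operates (discharge temperature exceeds 35 °C), but is itself disapplied by (n): (n) is triggered — aggregate throughput is 5,770 units, meeting the 5,090 units threshold. (o) is inapplicable (the baseline figure is 1,020, not less than 961), so (n) stands. Exception (e) stands.

No — exception (e) applies; Samir's facility is not required to file a quarterly discharge report.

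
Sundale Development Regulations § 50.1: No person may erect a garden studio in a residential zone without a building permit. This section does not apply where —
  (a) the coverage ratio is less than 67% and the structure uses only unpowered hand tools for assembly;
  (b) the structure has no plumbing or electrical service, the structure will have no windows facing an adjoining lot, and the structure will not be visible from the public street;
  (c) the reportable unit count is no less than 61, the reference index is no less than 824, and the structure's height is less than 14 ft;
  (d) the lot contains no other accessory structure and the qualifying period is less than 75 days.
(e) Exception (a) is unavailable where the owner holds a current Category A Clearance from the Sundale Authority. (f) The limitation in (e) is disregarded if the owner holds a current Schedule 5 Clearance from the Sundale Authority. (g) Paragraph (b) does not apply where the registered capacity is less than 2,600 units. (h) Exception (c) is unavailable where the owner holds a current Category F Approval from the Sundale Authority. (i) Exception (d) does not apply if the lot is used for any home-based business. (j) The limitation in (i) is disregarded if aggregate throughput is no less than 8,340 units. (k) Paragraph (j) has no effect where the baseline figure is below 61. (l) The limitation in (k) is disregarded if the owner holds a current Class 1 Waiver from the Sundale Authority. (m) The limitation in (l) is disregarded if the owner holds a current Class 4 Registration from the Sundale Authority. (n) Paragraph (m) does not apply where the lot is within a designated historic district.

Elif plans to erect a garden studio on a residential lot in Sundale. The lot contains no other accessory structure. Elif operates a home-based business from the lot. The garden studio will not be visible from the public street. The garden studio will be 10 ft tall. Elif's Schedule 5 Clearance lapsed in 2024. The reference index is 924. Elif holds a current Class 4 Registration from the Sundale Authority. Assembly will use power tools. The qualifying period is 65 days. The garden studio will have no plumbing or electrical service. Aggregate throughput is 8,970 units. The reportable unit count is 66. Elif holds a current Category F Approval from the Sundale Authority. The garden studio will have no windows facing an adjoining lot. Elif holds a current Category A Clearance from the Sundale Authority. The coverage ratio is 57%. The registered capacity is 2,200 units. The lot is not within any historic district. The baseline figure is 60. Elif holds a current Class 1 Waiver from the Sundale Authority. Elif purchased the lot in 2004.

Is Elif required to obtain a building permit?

Yes — Elif must obtain a building permit.

Exception (a) does not apply: assembly uses power tools.
Exception (b)'s conditions are all satisfied: there is no plumbing or electrical service; no windows face an adjoining lot; the structure will not be visible from the street. Turning to paragraph (g): (g) operates against (b): the registered capacity is 2,200 units, less than the 2,600 units limit. Exception (b) does not apply.
Exception (c): the reportable unit count is 66, meeting the 61 threshold; the reference index is 924, meeting the 824 threshold; the structure's height is 10 ft, less than the 14 ft limit — every condition holds. But: (h) is engaged — a current Category F Approval is held. (c) is therefore removed.
All of (d)'s requirements are met (the lot has no other accessory structure; the qualifying period is 65 days, less than the 75 days limit). Turning to paragraphs (i)–(n): (i) operates against (d): a home-based business operates on the lot. (j) applies (aggregate throughput is 8,970 units, meeting the 8,340 units threshold), but is itself disapplied by (k): (k) operates against (j): the baseline figure is 60, below the 61 limit. (l) would limit (k) — a current Class 1 Waiver is held — but (m) sets (l) aside: (m) operates against (l): a current Class 4 Registration is held. (n) is not triggered (the lot is not in a historic district), so (m) stands. Exception (d) does not apply.
No exception applies. The general rule governs.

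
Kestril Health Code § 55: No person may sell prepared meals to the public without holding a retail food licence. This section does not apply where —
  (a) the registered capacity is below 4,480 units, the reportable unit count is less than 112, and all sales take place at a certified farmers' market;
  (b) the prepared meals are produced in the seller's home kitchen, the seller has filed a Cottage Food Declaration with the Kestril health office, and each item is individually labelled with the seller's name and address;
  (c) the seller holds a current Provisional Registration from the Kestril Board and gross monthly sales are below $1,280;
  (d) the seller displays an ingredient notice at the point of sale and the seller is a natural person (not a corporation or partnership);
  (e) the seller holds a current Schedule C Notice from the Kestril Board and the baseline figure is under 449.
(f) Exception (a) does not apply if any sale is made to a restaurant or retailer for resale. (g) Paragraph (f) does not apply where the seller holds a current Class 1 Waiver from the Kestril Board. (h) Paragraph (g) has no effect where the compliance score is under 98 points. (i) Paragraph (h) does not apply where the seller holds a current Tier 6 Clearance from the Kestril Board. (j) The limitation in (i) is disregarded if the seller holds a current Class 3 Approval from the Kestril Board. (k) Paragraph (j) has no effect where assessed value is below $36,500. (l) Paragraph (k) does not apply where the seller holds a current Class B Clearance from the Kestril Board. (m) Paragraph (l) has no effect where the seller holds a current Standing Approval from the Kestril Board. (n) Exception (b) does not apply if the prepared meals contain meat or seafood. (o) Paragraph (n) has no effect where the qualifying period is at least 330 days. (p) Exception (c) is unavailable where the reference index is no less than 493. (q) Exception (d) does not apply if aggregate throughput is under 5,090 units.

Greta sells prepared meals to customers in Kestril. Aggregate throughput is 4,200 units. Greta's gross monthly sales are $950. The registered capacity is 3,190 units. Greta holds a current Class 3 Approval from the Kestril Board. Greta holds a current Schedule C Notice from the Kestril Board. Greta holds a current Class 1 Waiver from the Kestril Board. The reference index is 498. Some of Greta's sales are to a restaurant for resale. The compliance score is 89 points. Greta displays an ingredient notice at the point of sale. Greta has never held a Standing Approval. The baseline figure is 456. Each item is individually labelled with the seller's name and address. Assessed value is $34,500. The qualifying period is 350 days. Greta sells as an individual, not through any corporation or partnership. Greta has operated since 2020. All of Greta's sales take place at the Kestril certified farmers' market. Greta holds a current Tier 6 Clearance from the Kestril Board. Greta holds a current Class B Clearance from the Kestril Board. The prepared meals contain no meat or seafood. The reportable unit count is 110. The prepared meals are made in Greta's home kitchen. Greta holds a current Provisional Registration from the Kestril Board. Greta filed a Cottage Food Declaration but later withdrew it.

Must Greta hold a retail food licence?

All of (a)'s requirements are met (the registered capacity is 3,190 units, below the 4,480 units limit; the reportable unit count is 110, less than the 112 limit; all sales are at a certified farmers' market). Turning to paragraphs (f)–(m): (f) operates against (a): some sales are to a restaurant for resale. (g) would limit (f) — a current Class 1 Waiver is held — but (h) sets (g) aside: (h) is engaged — the compliance score is 89 points, under the 98 points limit. (i) applies (a current Tier 6 Clearance is held), but is displaced by (j): (j) is triggered — a current Class 3 Approval is held. (k) is engaged (assessed value is $34,500, below the $36,500 limit), but yields to (l): (l) operates — a current Class B Clearance is held. (m), which would lift (l), is inapplicable — the Standing Approval is not current. So (a) is unavailable.
Exception (b) does not apply: the Cottage Food Declaration was withdrawn.
Exception (c) is satisfied on its face — a current Provisional Registration is held; gross monthly sales are $950, below the $1,280 limit. However, paragraph (p) must be considered: (p) operates against (c): the reference index is 498, meeting the 493 threshold. Exception (c) does not apply.
All of (d)'s requirements are met (an ingredient notice is displayed; the seller is a natural person). But: (q) operates — aggregate throughput is 4,200 units, under the 5,090 units limit. (d) is therefore removed.
Exception (e) fails — the baseline figure is 456, not under 449.
Every exception is unavailable, so the rule governs.

Yes — Greta must hold a retail food licence.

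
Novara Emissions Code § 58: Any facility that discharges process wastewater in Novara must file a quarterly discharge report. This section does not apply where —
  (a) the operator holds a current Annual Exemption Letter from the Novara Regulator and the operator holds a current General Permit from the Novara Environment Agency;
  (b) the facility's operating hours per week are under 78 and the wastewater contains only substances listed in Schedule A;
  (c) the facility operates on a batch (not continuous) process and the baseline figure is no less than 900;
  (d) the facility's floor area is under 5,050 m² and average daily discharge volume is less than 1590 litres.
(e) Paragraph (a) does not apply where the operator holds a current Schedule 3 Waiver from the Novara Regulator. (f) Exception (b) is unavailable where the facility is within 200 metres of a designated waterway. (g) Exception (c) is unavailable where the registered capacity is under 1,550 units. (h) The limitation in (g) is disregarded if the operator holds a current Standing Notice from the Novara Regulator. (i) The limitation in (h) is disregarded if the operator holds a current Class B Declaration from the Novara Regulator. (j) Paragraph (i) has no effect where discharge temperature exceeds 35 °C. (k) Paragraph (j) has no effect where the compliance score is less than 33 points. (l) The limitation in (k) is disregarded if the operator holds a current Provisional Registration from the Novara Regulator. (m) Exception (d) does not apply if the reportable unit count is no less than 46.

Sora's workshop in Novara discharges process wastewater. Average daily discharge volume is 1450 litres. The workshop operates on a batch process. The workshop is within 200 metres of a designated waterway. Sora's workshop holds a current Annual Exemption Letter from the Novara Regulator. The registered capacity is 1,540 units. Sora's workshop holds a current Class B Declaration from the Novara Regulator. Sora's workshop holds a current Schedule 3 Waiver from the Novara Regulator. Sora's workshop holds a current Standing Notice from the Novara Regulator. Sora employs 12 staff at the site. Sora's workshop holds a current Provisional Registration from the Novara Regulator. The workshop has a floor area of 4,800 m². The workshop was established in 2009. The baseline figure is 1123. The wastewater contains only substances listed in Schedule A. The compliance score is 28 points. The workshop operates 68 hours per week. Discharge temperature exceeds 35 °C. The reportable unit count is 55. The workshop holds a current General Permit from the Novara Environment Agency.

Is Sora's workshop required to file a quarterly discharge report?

All of (a)'s requirements are met (a current Annual Exemption Letter is held; a current General Permit is held). Turning to paragraph (e): (e) is triggered — a current Schedule 3 Waiver is held. Exception (a) does not apply.
Exception (b): the facility's operating hours per week are 68, under the 78 limit; the wastewater is Schedule-A-only — every condition holds. But applying paragraph (f): (f) operates against (b): the workshop is within 200 m of a designated waterway. Exception (b) does not apply.
Exception (c): the facility operates on a batch process; the baseline figure is 1,123, meeting the 900 threshold — every condition holds. Under paragraphs (g)–(l): (g) would limit (c) — the registered capacity is 1,540 units, under the 1,550 units limit — but (h) sets (g) aside: (h) operates against (g): a current Standing Notice is held. (i) applies (a current Class B Declaration is held), but yields to (j): (j) operates against (i): discharge temperature exceeds 35 °C. (k) is triggered (the compliance score is 28 points, less than the 33 points limit), but is displaced by (l): (l) operates against (k): a current Provisional Registration is held. So (c) applies.
Exception (d): the facility's floor area is 4,800 m², under the 5,050 m² limit; average daily discharge volume is 1450 litres, less than the 1590 litres limit — every condition holds. But: (m) operates against (d): the reportable unit count is 55, meeting the 46 threshold. (d) is therefore removed.

No — exception (c) applies; Sora's workshop is not required to file a quarterly discharge report.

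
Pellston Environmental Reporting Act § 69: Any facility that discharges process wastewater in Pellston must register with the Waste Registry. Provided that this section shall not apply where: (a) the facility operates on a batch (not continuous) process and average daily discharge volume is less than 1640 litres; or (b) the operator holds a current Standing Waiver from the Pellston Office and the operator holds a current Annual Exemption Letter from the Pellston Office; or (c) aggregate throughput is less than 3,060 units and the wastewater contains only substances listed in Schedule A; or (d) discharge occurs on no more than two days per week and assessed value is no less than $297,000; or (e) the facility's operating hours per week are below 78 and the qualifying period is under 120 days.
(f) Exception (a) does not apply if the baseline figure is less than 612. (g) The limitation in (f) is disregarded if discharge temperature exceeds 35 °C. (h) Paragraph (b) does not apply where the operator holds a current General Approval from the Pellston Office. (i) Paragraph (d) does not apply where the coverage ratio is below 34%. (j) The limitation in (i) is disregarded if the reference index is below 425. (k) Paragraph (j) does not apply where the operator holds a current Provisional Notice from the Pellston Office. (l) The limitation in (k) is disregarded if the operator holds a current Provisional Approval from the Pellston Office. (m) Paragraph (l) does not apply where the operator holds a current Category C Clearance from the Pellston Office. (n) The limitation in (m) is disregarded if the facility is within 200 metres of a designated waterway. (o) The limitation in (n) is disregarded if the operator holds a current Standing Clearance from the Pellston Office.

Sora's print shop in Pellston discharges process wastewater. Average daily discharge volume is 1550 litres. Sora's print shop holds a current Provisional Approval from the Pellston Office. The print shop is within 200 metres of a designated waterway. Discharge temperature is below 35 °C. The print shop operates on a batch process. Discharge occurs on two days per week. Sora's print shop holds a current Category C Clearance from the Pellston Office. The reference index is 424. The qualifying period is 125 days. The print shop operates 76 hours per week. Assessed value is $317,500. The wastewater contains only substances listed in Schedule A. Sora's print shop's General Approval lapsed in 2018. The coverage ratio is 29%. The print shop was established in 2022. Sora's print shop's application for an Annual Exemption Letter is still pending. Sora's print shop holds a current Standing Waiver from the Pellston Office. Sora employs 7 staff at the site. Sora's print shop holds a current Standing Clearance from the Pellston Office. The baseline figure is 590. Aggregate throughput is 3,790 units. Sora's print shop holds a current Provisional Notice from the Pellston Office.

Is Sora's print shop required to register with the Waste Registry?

Yes — Sora's print shop must register with the Waste Registry.

Exception (a)'s conditions are all satisfied: the facility operates on a batch process; average daily discharge volume is 1550 litres, less than the 1640 litres limit. Turning to paragraphs (f)–(g): (f) operates — the baseline figure is 590, less than the 612 limit. (g) is not triggered (discharge temperature is below 35 °C), so (f) stands. So (a) is unavailable.
Exception (b) does not apply: no current Annual Exemption Letter is held.
Exception (c) fails — aggregate throughput is 3,790 units, not less than 3,060 units.
Exception (d) is satisfied on its face — discharge occurs on no more than two days per week; assessed value is $317,500, meeting the $297,000 threshold. However, paragraphs (i)–(o) must be considered: (i) is triggered — the coverage ratio is 29%, below the 34% limit. (j) would limit (i) — the reference index is 424, below the 425 limit — but (k) sets (j) aside: (k) operates against (j): a current Provisional Notice is held. (l) operates (a current Provisional Approval is held), but is overridden by (m): (m) is triggered — a current Category C Clearance is held. (n) operates (the print shop is within 200 m of a designated waterway), but is set aside by (o): (o) is triggered — a current Standing Clearance is held. (d) is therefore removed.
Exception (e) fails — the qualifying period is 125 days, not under 120 days.
None of the exceptions is available; § 69 applies in full.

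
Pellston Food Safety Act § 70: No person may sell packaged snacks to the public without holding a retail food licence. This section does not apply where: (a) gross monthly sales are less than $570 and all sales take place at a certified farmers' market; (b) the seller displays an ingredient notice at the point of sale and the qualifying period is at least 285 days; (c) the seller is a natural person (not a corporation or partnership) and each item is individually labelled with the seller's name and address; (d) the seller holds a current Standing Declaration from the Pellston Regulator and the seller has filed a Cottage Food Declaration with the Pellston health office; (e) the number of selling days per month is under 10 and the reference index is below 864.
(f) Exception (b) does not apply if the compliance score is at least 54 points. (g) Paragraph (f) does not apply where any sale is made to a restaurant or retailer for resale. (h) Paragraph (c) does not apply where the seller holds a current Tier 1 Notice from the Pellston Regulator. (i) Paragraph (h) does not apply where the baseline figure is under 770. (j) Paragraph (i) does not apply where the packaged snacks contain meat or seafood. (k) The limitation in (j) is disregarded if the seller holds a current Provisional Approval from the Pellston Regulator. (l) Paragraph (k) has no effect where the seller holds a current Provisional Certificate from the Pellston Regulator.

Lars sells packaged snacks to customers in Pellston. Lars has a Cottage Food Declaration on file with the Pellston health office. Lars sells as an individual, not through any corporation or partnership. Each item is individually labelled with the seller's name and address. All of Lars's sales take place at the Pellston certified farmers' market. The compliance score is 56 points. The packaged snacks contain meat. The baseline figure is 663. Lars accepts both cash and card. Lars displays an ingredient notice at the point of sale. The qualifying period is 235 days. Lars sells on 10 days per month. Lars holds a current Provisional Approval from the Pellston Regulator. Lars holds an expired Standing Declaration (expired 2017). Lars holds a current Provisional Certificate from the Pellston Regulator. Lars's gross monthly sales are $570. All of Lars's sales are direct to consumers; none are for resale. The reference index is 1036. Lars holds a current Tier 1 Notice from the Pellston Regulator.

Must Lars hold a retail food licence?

Exception (a) does not apply: gross monthly sales are $570, not less than $570.
Exception (b) fails — the qualifying period is 235 days, short of 285 days.
Exception (c) is satisfied on its face — the seller is a natural person; items are individually labelled. But: (h) operates — a current Tier 1 Notice is held. (i) would limit (h) — the baseline figure is 663, under the 770 limit — but (j) sets (i) aside: (j) operates against (i): the packaged snacks contain meat. (k) is engaged (a current Provisional Approval is held), but is set aside by (l): (l) is triggered — a current Provisional Certificate is held. So (c) is unavailable.
Exception (d) fails — no current Standing Declaration is held.
Exception (e) does not apply: the number of selling days per month is 10, not under 10.
No exception is made out. Lars falls within the general rule.

Yes — Lars must hold a retail food licence.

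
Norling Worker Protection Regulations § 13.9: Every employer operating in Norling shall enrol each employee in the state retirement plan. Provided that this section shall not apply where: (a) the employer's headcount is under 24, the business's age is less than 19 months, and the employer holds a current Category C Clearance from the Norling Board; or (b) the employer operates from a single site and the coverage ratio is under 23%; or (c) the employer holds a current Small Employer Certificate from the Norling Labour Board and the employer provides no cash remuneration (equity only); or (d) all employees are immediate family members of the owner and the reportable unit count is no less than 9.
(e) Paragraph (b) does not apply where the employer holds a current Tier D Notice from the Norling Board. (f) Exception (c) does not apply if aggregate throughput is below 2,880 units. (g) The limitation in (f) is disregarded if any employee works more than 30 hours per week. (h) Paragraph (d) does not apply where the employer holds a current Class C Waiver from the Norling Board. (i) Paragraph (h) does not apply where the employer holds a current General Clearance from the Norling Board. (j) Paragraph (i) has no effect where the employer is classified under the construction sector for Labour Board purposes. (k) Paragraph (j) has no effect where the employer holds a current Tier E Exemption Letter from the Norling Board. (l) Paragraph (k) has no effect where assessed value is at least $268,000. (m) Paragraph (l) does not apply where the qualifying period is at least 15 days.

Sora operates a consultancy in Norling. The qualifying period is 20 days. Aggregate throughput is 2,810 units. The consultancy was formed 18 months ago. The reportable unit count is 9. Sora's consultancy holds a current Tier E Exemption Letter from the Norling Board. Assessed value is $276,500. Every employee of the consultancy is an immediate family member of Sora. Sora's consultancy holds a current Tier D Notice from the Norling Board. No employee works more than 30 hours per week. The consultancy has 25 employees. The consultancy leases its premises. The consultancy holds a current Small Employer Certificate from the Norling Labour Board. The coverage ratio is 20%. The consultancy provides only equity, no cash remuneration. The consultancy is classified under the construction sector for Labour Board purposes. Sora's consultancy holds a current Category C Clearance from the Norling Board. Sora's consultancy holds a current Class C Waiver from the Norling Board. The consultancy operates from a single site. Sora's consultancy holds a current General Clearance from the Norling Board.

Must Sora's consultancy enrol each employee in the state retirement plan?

Exception (a) does not apply: the employer's headcount is 25, not under 24.
Exception (b)'s conditions are all satisfied: the employer operates from a single site; the coverage ratio is 20%, under the 23% limit. But applying paragraph (e): (e) operates against (b): a current Tier D Notice is held. So (b) is unavailable.
Exception (c)'s conditions are all satisfied: a current Small Employer Certificate is held; remuneration is equity-only. However, paragraphs (f)–(g) must be considered: (f) operates — aggregate throughput is 2,810 units, below the 2,880 units limit. (g) is not triggered (no employee exceeds 30 hours/week), so (f) stands. (c) is therefore removed.
Exception (d)'s conditions are all satisfied: every employee is an immediate family member; the reportable unit count is 9, meeting the 9 threshold. Applying paragraphs (h)–(m): (h) is engaged (a current Class C Waiver is held), but is itself disapplied by (i): (i) operates against (h): a current General Clearance is held. (j) would limit (i) — the consultancy is classified under the construction sector — but (k) sets (j) aside: (k) operates against (j): a current Tier E Exemption Letter is held. (l) would limit (k) — assessed value is $276,500, meeting the $268,000 threshold — but (m) sets (l) aside: (m) operates against (l): the qualifying period is 20 days, meeting the 15 days threshold. So (d) applies.

No — exception (d) applies; Sora's consultancy is not required to enrol each employee in the state retirement plan.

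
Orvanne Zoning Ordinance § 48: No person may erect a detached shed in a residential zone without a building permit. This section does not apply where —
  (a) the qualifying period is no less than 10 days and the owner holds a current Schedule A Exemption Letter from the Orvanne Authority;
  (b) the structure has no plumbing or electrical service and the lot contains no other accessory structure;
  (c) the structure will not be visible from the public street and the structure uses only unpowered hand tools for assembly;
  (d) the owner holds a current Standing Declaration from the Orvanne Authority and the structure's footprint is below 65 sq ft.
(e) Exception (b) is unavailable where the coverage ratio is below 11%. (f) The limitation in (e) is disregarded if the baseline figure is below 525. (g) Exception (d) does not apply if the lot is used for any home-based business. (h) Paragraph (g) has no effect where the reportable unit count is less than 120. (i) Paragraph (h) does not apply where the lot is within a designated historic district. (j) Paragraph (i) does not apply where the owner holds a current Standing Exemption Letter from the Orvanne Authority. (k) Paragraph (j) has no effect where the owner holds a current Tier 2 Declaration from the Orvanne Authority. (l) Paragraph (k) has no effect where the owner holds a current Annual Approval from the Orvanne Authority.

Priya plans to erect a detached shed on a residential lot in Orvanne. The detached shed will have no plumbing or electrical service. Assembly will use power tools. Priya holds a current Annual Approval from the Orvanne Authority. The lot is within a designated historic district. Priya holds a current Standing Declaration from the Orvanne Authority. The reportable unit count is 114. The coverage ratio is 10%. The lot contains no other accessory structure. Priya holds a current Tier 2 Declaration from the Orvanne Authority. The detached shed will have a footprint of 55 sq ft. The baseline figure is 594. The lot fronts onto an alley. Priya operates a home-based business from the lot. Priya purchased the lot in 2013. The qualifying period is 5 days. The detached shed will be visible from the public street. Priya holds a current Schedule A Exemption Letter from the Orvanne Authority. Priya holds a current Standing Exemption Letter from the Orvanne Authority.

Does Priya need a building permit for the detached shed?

Exception (a) requires that the qualifying period is no less than 10 days; but the qualifying period is 5 days, short of 10 days, so (a) is unavailable.
Exception (b)'s conditions are all satisfied: there is no plumbing or electrical service; the lot has no other accessory structure. Turning to paragraphs (e)–(f): (e) operates — the coverage ratio is 10%, below the 11% limit. (f), which would lift (e), does not operate here — the baseline figure is 594, not below 525. Exception (b) does not apply.
Exception (c) requires that the structure will not be visible from the public street; but the structure will be visible from the street, so (c) is unavailable.
All of (d)'s requirements are met (a current Standing Declaration is held; the structure's footprint is 55 sq ft, below the 65 sq ft limit). Considering the limiting provisions: (g) operates (a home-based business operates on the lot), but yields to (h): (h) operates against (g): the reportable unit count is 114, less than the 120 limit. (i) would limit (h) — the lot is in a historic district — but (j) sets (i) aside: (j) applies — a current Standing Exemption Letter is held. (k) is triggered (a current Tier 2 Declaration is held), but is displaced by (l): (l) operates — a current Annual Approval is held. Exception (d) stands.

No — exception (d) applies; Priya does not need a building permit.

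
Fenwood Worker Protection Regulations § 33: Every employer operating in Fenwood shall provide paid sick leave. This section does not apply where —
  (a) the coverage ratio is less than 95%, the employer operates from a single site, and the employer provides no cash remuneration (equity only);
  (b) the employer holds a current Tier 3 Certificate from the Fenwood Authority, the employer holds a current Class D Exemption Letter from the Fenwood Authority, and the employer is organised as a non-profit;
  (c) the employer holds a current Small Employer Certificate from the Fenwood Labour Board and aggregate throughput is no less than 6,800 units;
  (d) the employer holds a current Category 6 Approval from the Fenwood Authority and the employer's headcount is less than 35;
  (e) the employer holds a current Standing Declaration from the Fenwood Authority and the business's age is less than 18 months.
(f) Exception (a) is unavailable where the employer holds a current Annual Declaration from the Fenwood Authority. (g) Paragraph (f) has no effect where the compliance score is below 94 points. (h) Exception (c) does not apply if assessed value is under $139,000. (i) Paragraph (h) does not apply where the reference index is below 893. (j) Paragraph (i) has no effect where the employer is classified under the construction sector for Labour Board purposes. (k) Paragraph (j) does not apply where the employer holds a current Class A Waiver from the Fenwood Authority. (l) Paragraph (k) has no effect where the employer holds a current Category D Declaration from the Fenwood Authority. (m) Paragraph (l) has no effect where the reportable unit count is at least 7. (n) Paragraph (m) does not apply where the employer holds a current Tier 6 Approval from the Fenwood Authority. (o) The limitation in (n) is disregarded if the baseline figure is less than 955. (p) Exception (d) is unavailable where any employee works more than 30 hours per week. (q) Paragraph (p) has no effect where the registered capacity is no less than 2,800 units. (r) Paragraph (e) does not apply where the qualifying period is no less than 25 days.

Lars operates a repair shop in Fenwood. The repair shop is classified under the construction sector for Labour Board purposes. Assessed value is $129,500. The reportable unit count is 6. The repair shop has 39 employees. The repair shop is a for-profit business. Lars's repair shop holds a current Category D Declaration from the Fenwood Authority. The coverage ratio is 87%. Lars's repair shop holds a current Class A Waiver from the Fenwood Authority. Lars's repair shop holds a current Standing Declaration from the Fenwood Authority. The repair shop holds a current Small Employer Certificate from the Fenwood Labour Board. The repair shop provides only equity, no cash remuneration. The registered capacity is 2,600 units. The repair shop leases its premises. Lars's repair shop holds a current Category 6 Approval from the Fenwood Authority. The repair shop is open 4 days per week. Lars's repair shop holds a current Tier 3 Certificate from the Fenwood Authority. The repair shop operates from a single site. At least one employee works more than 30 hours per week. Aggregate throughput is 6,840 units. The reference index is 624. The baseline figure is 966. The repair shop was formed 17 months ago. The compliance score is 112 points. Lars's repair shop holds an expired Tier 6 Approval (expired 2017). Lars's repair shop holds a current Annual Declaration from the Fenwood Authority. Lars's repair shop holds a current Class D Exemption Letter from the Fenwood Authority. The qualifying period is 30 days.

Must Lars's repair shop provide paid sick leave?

Yes — Lars's repair shop must provide paid sick leave.

Exception (a) is satisfied on its face — the coverage ratio is 87%, less than the 95% limit; the employer operates from a single site; remuneration is equity-only. However, paragraphs (f)–(g) must be considered: (f) operates against (a): a current Annual Declaration is held. (g), which would lift (f), is not engaged — the compliance score is 112 points, not below 94 points. Exception (a) does not apply.
Exception (b) requires that the employer is organised as a non-profit; but the employer is for-profit, so (b) is unavailable.
All of (c)'s requirements are met (a current Small Employer Certificate is held; aggregate throughput is 6,840 units, meeting the 6,800 units threshold). Turning to paragraphs (h)–(o): (h) operates against (c): assessed value is $129,500, under the $139,000 limit. (i) would limit (h) — the reference index is 624, below the 893 limit — but (j) sets (i) aside: (j) operates against (i): the repair shop is classified under the construction sector. (k) would limit (j) — a current Class A Waiver is held — but (l) sets (k) aside: (l) is engaged — a current Category D Declaration is held. (m), which would lift (l), is not triggered — the reportable unit count is 6, short of 7. (c) is therefore removed.
Exception (d) requires that the employer's headcount is less than 35; but the employer's headcount is 39, not less than 35, so (d) is unavailable.
Exception (e)'s conditions are all satisfied: a current Standing Declaration is held; the business's age is 17 months, less than the 18 months limit. But applying paragraph (r): (r) is engaged — the qualifying period is 30 days, meeting the 25 days threshold. (e) is therefore removed.
No exception is made out. Lars's repair shop falls within the general rule.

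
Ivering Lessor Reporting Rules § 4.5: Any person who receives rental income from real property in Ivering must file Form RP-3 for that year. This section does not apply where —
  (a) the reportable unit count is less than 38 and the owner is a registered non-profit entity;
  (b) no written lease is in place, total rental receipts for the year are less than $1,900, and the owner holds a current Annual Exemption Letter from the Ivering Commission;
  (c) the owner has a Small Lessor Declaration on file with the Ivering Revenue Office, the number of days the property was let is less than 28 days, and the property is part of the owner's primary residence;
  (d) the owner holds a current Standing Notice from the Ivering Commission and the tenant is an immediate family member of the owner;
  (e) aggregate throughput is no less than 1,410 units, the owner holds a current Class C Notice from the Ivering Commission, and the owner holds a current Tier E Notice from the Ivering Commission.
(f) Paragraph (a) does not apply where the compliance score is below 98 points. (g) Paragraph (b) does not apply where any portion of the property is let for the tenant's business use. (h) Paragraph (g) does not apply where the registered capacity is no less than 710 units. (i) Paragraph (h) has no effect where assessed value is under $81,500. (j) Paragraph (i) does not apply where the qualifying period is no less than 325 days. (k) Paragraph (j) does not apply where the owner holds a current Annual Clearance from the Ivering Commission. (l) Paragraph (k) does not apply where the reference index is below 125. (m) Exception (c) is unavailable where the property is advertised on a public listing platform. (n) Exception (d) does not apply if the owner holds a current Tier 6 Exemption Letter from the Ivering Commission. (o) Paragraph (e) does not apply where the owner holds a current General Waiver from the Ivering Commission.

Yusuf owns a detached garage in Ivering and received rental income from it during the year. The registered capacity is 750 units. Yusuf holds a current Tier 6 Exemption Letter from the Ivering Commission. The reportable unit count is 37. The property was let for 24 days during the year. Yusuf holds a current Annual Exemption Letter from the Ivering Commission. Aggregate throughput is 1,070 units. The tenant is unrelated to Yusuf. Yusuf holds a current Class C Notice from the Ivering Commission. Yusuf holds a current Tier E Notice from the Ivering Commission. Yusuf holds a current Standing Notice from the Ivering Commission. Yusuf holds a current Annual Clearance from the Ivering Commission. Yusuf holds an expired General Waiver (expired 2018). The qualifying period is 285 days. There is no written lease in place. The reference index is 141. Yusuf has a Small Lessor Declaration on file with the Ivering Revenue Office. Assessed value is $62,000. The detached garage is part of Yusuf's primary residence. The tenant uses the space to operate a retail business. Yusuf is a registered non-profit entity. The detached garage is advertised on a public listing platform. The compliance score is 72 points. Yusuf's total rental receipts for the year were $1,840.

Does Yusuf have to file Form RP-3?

Yes — Yusuf must file Form RP-3.

Exception (a)'s conditions are all satisfied: the reportable unit count is 37, less than the 38 limit; Yusuf is a registered non-profit. Turning to paragraph (f): (f) is engaged — the compliance score is 72 points, below the 98 points limit. Exception (a) does not apply.
Exception (b): there is no written lease; total rental receipts for the year are $1,840, less than the $1,900 limit; a current Annual Exemption Letter is held — every condition holds. But: (g) operates against (b): the space is let for business use. (h) would limit (g) — the registered capacity is 750 units, meeting the 710 units threshold — but (i) sets (h) aside: (i) operates against (h): assessed value is $62,000, under the $81,500 limit. (j) does not operate here (the qualifying period is 285 days, short of 325 days), so (i) stands. So (b) is unavailable.
Exception (c): a Small Lessor Declaration is on file; the number of days the property was let is 24 days, less than the 28 days limit; the detached garage is part of the primary residence — every condition holds. Turning to paragraph (m): (m) applies — the property is publicly advertised. Exception (c) does not apply.
Exception (d) does not apply: the tenant is unrelated to the owner.
Exception (e) fails — aggregate throughput is 1,070 units, short of 1,410 units.
Every exception is unavailable, so the rule governs.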